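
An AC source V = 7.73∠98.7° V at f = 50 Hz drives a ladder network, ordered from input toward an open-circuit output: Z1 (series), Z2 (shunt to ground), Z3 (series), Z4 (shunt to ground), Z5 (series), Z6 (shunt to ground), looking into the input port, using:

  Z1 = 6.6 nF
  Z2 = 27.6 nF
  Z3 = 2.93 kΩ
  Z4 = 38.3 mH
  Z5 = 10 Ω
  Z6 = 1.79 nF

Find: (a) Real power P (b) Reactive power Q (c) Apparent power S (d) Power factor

Step 1 — Angular frequency: ω = 2π·f = 2π·50 = 314.2 rad/s.
Step 2 — Component impedances:
  Z1: Z = 1/(jωC) = -j/(ω·C) = 0 - j4.823e+05 Ω
  Z2: Z = 1/(jωC) = -j/(ω·C) = 0 - j1.153e+05 Ω
  Z3: Z = R = 2930 Ω
  Z4: Z = jωL = j·314.2·0.0383 = 0 + j12.03 Ω
  Z5: Z = R = 10 Ω
  Z6: Z = 1/(jωC) = -j/(ω·C) = 0 - j1.778e+06 Ω
Step 3 — Ladder network (open output): work backward from the far end, alternating series and parallel combinations. Z_in = 2929 - j4.824e+05 Ω = 4.824e+05∠-89.7° Ω.
Step 4 — Source phasor: V = 7.73∠98.7° V = -1.169 + j7.641 V.
Step 5 — Current: I = V / Z = -1.586e-05 - j2.328e-06 A = 1.603e-05∠-171.6° A.
Step 6 — Complex power: S = V·I* = 7.521e-07 - j0.0001239 VA.
Step 7 — Real power: P = Re(S) = 7.521e-07 W.
Step 8 — Reactive power: Q = Im(S) = -0.0001239 VAR.
Step 9 — Apparent power: |S| = 0.0001239 VA.
Step 10 — Power factor: PF = P/|S| = 0.006072 (leading).

(a) P = 7.521e-07 W  (b) Q = -0.0001239 VAR  (c) S = 0.0001239 VA  (d) PF = 0.006072 (leading)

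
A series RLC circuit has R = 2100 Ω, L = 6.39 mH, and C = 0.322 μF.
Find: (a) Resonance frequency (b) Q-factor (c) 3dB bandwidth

Step 1 — Resonance: ω₀ = 1/√(LC) = 1/√(0.00639·3.22e-07) = 2.205e+04 rad/s.
Step 2 — f₀ = ω₀/(2π) = 3509 Hz.
Step 3 — Series Q: Q = ω₀L/R = 2.205e+04·0.00639/2100 = 0.06708.
Step 4 — Bandwidth: Δω = ω₀/Q = 3.286e+05 rad/s; BW = Δω/(2π) = 5.23e+04 Hz.

(a) f₀ = 3509 Hz  (b) Q = 0.06708  (c) BW = 5.23e+04 Hz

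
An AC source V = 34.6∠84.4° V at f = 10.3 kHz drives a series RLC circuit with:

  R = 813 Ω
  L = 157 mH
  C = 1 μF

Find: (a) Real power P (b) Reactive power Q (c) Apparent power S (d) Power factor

Step 1 — Angular frequency: ω = 2π·f = 2π·1.03e+04 = 6.472e+04 rad/s.
Step 2 — Component impedances:
  R: Z = R = 813 Ω
  L: Z = jωL = j·6.472e+04·0.157 = 0 + j1.016e+04 Ω
  C: Z = 1/(jωC) = -j/(ω·C) = 0 - j15.45 Ω
Step 3 — Series combination: Z_total = R + L + C = 813 + j1.015e+04 Ω = 1.018e+04∠85.4° Ω.
Step 4 — Source phasor: V = 34.6∠84.4° V = 3.376 + j34.43 V.
Step 5 — Current: I = V / Z = 0.003399 - j6.041e-05 A = 0.0034∠-1.0° A.
Step 6 — Complex power: S = V·I* = 0.009396 + j0.1173 VA.
Step 7 — Real power: P = Re(S) = 0.009396 W.
Step 8 — Reactive power: Q = Im(S) = 0.1173 VAR.
Step 9 — Apparent power: |S| = 0.1176 VA.
Step 10 — Power factor: PF = P/|S| = 0.07988 (lagging).

(a) P = 0.009396 W  (b) Q = 0.1173 VAR  (c) S = 0.1176 VA  (d) PF = 0.07988 (lagging)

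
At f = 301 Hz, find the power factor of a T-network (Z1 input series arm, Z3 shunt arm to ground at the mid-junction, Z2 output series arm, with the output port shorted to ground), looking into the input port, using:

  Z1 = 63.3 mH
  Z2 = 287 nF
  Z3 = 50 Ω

Step 1 — Angular frequency: ω = 2π·f = 2π·301 = 1891 rad/s.
Step 2 — Component impedances:
  Z1: Z = jωL = j·1891·0.0633 = 0 + j119.7 Ω
  Z2: Z = 1/(jωC) = -j/(ω·C) = 0 - j1842 Ω
  Z3: Z = R = 50 Ω
Step 3 — With the output port shorted to ground, the output series arm Z2 runs from the junction to ground; the shunt arm Z3 also runs from the junction to ground. They appear in parallel: Z3 || Z2 = 49.96 - j1.356 Ω.
Step 4 — Series with input arm Z1: Z_in = Z1 + (Z3 || Z2) = 49.96 + j118.4 Ω = 128.5∠67.1° Ω.
Step 5 — Power factor: PF = cos(φ) = Re(Z)/|Z| = 49.963/128.47 = 0.3889.
Step 6 — Type: Im(Z) = 118.4 ⇒ lagging (phase φ = 67.1°).

PF = 0.3889 (lagging, φ = 67.1°)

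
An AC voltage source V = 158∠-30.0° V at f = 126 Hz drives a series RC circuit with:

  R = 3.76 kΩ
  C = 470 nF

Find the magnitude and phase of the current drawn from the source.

Step 1 — Angular frequency: ω = 2π·f = 2π·126 = 791.7 rad/s.
Step 2 — Component impedances:
  R: Z = R = 3760 Ω
  C: Z = 1/(jωC) = -j/(ω·C) = 0 - j2688 Ω
Step 3 — Series combination: Z_total = R + C = 3760 - j2688 Ω = 4622∠-35.6° Ω.
Step 4 — Source phasor: V = 158∠-30.0° V = 136.8 - j79 V.
Step 5 — Ohm's law: I = V / Z_total = (136.8 - j79) / (3760 - j2688) = 0.03403 + j0.00331 A.
Step 6 — Convert to polar: |I| = 0.03419 A, ∠I = 5.6°.

I = 0.03419∠5.6° A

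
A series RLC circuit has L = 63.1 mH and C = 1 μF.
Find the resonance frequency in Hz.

Step 1 — Resonance condition Im(Z)=0 gives ω₀ = 1/√(LC).
Step 2 — ω₀ = 1/√(0.0631·1e-06) = 3981 rad/s.
Step 3 — f₀ = ω₀/(2π) = 633.6 Hz.

f₀ = 633.6 Hz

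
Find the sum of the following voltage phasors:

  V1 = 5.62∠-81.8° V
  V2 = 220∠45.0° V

Step 1 — Convert each phasor to rectangular form:
  V1 = 5.62·(cos(-81.8°) + j·sin(-81.8°)) = 0.8016 - j5.563 V
  V2 = 220·(cos(45.0°) + j·sin(45.0°)) = 155.6 + j155.6 V
Step 2 — Sum components: V_total = 156.4 + j150 V.
Step 3 — Convert to polar: |V_total| = 216.7 V, ∠V_total = 43.8°.

V_total = 216.7∠43.8° V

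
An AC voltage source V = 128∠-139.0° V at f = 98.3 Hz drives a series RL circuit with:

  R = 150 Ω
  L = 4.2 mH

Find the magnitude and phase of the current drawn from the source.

Step 1 — Angular frequency: ω = 2π·f = 2π·98.3 = 617.6 rad/s.
Step 2 — Component impedances:
  R: Z = R = 150 Ω
  L: Z = jωL = j·617.6·0.0042 = 0 + j2.594 Ω
Step 3 — Series combination: Z_total = R + L = 150 + j2.594 Ω = 150∠1.0° Ω.
Step 4 — Source phasor: V = 128∠-139.0° V = -96.6 - j83.98 V.
Step 5 — Ohm's law: I = V / Z_total = (-96.6 - j83.98) / (150 + j2.594) = -0.6535 - j0.5485 A.
Step 6 — Convert to polar: |I| = 0.8532 A, ∠I = -140.0°.

I = 0.8532∠-140.0° A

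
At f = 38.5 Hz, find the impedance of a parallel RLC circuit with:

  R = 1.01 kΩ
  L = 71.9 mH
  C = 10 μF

Step 1 — Angular frequency: ω = 2π·f = 2π·38.5 = 241.9 rad/s.
Step 2 — Component impedances:
  R: Z = R = 1010 Ω
  L: Z = jωL = j·241.9·0.0719 = 0 + j17.39 Ω
  C: Z = 1/(jωC) = -j/(ω·C) = 0 - j413.4 Ω
Step 3 — Parallel combination: 1/Z_total = 1/R + 1/L + 1/C; Z_total = 0.3263 + j18.15 Ω = 18.15∠89.0° Ω.

Z = 0.3263 + j18.15 Ω = 18.15∠89.0° Ω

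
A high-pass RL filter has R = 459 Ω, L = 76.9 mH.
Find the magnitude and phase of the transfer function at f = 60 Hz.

Step 1 — Angular frequency: ω = 2π·60 = 377 rad/s.
Step 2 — Transfer function: H(jω) = jωL/(R + jωL).
Step 3 — Numerator jωL = j·28.99; denominator R + jωL = 459 + j28.99.
Step 4 — H = 0.003973 + j0.06291.
Step 5 — Magnitude: |H| = 0.06303 (-24.0 dB); phase: φ = 86.4°.

|H| = 0.06303 (-24.0 dB), φ = 86.4°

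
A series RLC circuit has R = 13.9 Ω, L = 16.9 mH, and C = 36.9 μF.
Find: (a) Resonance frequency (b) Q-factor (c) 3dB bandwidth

Step 1 — Resonance: ω₀ = 1/√(LC) = 1/√(0.0169·3.69e-05) = 1266 rad/s.
Step 2 — f₀ = ω₀/(2π) = 201.5 Hz.
Step 3 — Series Q: Q = ω₀L/R = 1266·0.0169/13.9 = 1.54.
Step 4 — Bandwidth: Δω = ω₀/Q = 822.5 rad/s; BW = Δω/(2π) = 130.9 Hz.

(a) f₀ = 201.5 Hz  (b) Q = 1.54  (c) BW = 130.9 Hz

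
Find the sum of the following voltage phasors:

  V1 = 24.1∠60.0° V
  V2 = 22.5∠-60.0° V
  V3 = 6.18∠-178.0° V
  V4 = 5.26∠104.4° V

Step 1 — Convert each phasor to rectangular form:
  V1 = 24.1·(cos(60.0°) + j·sin(60.0°)) = 12.05 + j20.87 V
  V2 = 22.5·(cos(-60.0°) + j·sin(-60.0°)) = 11.25 - j19.49 V
  V3 = 6.18·(cos(-178.0°) + j·sin(-178.0°)) = -6.176 - j0.2157 V
  V4 = 5.26·(cos(104.4°) + j·sin(104.4°)) = -1.308 + j5.095 V
Step 2 — Sum components: V_total = 15.82 + j6.265 V.
Step 3 — Convert to polar: |V_total| = 17.01 V, ∠V_total = 21.6°.

V_total = 17.01∠21.6° V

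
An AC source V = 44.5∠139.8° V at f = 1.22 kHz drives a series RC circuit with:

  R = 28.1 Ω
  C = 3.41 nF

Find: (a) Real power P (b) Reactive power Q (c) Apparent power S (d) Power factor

Step 1 — Angular frequency: ω = 2π·f = 2π·1220 = 7665 rad/s.
Step 2 — Component impedances:
  R: Z = R = 28.1 Ω
  C: Z = 1/(jωC) = -j/(ω·C) = 0 - j3.826e+04 Ω
Step 3 — Series combination: Z_total = R + C = 28.1 - j3.826e+04 Ω = 3.826e+04∠-90.0° Ω.
Step 4 — Source phasor: V = 44.5∠139.8° V = -33.99 + j28.72 V.
Step 5 — Current: I = V / Z = -0.0007514 - j0.0008879 A = 0.001163∠-130.2° A.
Step 6 — Complex power: S = V·I* = 3.802e-05 - j0.05176 VA.
Step 7 — Real power: P = Re(S) = 3.802e-05 W.
Step 8 — Reactive power: Q = Im(S) = -0.05176 VAR.
Step 9 — Apparent power: |S| = 0.05176 VA.
Step 10 — Power factor: PF = P/|S| = 0.0007345 (leading).

(a) P = 3.802e-05 W  (b) Q = -0.05176 VAR  (c) S = 0.05176 VA  (d) PF = 0.0007345 (leading)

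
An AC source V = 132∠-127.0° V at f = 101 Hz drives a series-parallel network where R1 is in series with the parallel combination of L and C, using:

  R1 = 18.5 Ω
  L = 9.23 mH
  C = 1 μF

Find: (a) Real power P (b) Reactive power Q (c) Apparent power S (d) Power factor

Step 1 — Angular frequency: ω = 2π·f = 2π·101 = 634.6 rad/s.
Step 2 — Component impedances:
  R1: Z = R = 18.5 Ω
  L: Z = jωL = j·634.6·0.00923 = 0 + j5.857 Ω
  C: Z = 1/(jωC) = -j/(ω·C) = 0 - j1576 Ω
Step 3 — Parallel branch: L || C = 1/(1/L + 1/C) = 0 + j5.879 Ω.
Step 4 — Series with R1: Z_total = R1 + (L || C) = 18.5 + j5.879 Ω = 19.41∠17.6° Ω.
Step 5 — Source phasor: V = 132∠-127.0° V = -79.44 - j105.4 V.
Step 6 — Current: I = V / Z = -5.545 - j3.936 A = 6.8∠-144.6° A.
Step 7 — Complex power: S = V·I* = 855.4 + j271.9 VA.
Step 8 — Real power: P = Re(S) = 855.4 W.
Step 9 — Reactive power: Q = Im(S) = 271.9 VAR.
Step 10 — Apparent power: |S| = 897.6 VA.
Step 11 — Power factor: PF = P/|S| = 0.953 (lagging).

(a) P = 855.4 W  (b) Q = 271.9 VAR  (c) S = 897.6 VA  (d) PF = 0.953 (lagging)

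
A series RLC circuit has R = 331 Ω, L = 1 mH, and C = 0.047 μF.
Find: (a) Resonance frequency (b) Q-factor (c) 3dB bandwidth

Step 1 — Resonance: ω₀ = 1/√(LC) = 1/√(0.001·4.7e-08) = 1.459e+05 rad/s.
Step 2 — f₀ = ω₀/(2π) = 2.322e+04 Hz.
Step 3 — Series Q: Q = ω₀L/R = 1.459e+05·0.001/331 = 0.4407.
Step 4 — Bandwidth: Δω = ω₀/Q = 3.31e+05 rad/s; BW = Δω/(2π) = 5.268e+04 Hz.

(a) f₀ = 2.322e+04 Hz  (b) Q = 0.4407  (c) BW = 5.268e+04 Hz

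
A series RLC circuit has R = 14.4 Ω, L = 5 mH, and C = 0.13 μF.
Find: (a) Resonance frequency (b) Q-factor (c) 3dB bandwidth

Step 1 — Resonance condition Im(Z)=0 gives ω₀ = 1/√(LC).
Step 2 — ω₀ = 1/√(0.005·1.3e-07) = 3.922e+04 rad/s.
Step 3 — f₀ = ω₀/(2π) = 6243 Hz.
Step 4 — Series Q: Q = ω₀L/R = 3.922e+04·0.005/14.4 = 13.62.
Step 5 — 3dB bandwidth: Δω = ω₀/Q = 2880 rad/s; BW = Δω/(2π) = 458.4 Hz.

(a) f₀ = 6243 Hz  (b) Q = 13.62  (c) BW = 458.4 Hz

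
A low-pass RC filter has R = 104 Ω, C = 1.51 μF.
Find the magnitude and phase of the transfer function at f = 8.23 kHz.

Step 1 — Angular frequency: ω = 2π·8230 = 5.171e+04 rad/s.
Step 2 — Transfer function: H(jω) = 1/(1 + jωRC).
Step 3 — Denominator: 1 + jωRC = 1 + j·5.171e+04·104·1.51e-06 = 1 + j8.121.
Step 4 — H = 0.01494 - j0.1213.
Step 5 — Magnitude: |H| = 0.1222 (-18.3 dB); phase: φ = -83.0°.

|H| = 0.1222 (-18.3 dB), φ = -83.0°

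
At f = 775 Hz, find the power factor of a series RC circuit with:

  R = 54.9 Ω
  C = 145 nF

Step 1 — Angular frequency: ω = 2π·f = 2π·775 = 4869 rad/s.
Step 2 — Component impedances:
  R: Z = R = 54.9 Ω
  C: Z = 1/(jωC) = -j/(ω·C) = 0 - j1416 Ω
Step 3 — Series combination: Z_total = R + C = 54.9 - j1416 Ω = 1417∠-87.8° Ω.
Step 4 — Power factor: PF = cos(φ) = Re(Z)/|Z| = 54.9/1417.35 = 0.03873.
Step 5 — Type: Im(Z) = -1416 ⇒ leading (phase φ = -87.8°).

PF = 0.03873 (leading, φ = -87.8°)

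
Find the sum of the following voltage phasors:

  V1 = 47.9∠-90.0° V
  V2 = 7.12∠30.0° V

Step 1 — Convert each phasor to rectangular form:
  V1 = 47.9·(cos(-90.0°) + j·sin(-90.0°)) = 0 - j47.9 V
  V2 = 7.12·(cos(30.0°) + j·sin(30.0°)) = 6.166 + j3.56 V
Step 2 — Sum components: V_total = 6.166 - j44.34 V.
Step 3 — Convert to polar: |V_total| = 44.77 V, ∠V_total = -82.1°.

V_total = 44.77∠-82.1° V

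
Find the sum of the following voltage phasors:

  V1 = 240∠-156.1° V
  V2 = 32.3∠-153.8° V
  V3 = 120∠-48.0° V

Step 1 — Convert each phasor to rectangular form:
  V1 = 240·(cos(-156.1°) + j·sin(-156.1°)) = -219.4 - j97.23 V
  V2 = 32.3·(cos(-153.8°) + j·sin(-153.8°)) = -28.98 - j14.26 V
  V3 = 120·(cos(-48.0°) + j·sin(-48.0°)) = 80.3 - j89.18 V
Step 2 — Sum components: V_total = -168.1 - j200.7 V.
Step 3 — Convert to polar: |V_total| = 261.8 V, ∠V_total = -130.0°.

V_total = 261.8∠-130.0° V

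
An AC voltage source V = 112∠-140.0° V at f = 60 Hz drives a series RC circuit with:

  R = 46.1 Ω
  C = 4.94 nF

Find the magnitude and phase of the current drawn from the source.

Step 1 — Angular frequency: ω = 2π·f = 2π·60 = 377 rad/s.
Step 2 — Component impedances:
  R: Z = R = 46.1 Ω
  C: Z = 1/(jωC) = -j/(ω·C) = 0 - j5.37e+05 Ω
Step 3 — Series combination: Z_total = R + C = 46.1 - j5.37e+05 Ω = 5.37e+05∠-90.0° Ω.
Step 4 — Source phasor: V = 112∠-140.0° V = -85.8 - j71.99 V.
Step 5 — Ohm's law: I = V / Z_total = (-85.8 - j71.99) / (46.1 - j5.37e+05) = 0.0001341 - j0.0001598 A.
Step 6 — Convert to polar: |I| = 0.0002086 A, ∠I = -50.0°.

I = 0.0002086∠-50.0° A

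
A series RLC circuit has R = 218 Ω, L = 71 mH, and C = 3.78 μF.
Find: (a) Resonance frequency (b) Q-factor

Step 1 — Resonance condition Im(Z)=0 gives ω₀ = 1/√(LC).
Step 2 — ω₀ = 1/√(0.071·3.78e-06) = 1930 rad/s.
Step 3 — f₀ = ω₀/(2π) = 307.2 Hz.
Step 4 — Series Q: Q = ω₀L/R = 1930·0.071/218 = 0.6287.

(a) f₀ = 307.2 Hz  (b) Q = 0.6287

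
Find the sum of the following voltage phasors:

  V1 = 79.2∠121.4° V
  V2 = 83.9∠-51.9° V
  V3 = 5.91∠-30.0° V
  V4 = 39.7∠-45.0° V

Step 1 — Convert each phasor to rectangular form:
  V1 = 79.2·(cos(121.4°) + j·sin(121.4°)) = -41.26 + j67.6 V
  V2 = 83.9·(cos(-51.9°) + j·sin(-51.9°)) = 51.77 - j66.02 V
  V3 = 5.91·(cos(-30.0°) + j·sin(-30.0°)) = 5.118 - j2.955 V
  V4 = 39.7·(cos(-45.0°) + j·sin(-45.0°)) = 28.07 - j28.07 V
Step 2 — Sum components: V_total = 43.7 - j29.45 V.
Step 3 — Convert to polar: |V_total| = 52.69 V, ∠V_total = -34.0°.

V_total = 52.69∠-34.0° V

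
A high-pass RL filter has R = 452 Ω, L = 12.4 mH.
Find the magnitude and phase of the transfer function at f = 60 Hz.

Step 1 — Angular frequency: ω = 2π·60 = 377 rad/s.
Step 2 — Transfer function: H(jω) = jωL/(R + jωL).
Step 3 — Numerator jωL = j·4.675; denominator R + jωL = 452 + j4.675.
Step 4 — H = 0.000107 + j0.01034.
Step 5 — Magnitude: |H| = 0.01034 (-39.7 dB); phase: φ = 89.4°.

|H| = 0.01034 (-39.7 dB), φ = 89.4°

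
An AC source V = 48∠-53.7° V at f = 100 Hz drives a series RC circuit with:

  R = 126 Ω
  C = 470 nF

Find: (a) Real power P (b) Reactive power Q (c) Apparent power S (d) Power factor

Step 1 — Angular frequency: ω = 2π·f = 2π·100 = 628.3 rad/s.
Step 2 — Component impedances:
  R: Z = R = 126 Ω
  C: Z = 1/(jωC) = -j/(ω·C) = 0 - j3386 Ω
Step 3 — Series combination: Z_total = R + C = 126 - j3386 Ω = 3389∠-87.9° Ω.
Step 4 — Source phasor: V = 48∠-53.7° V = 28.42 - j38.68 V.
Step 5 — Current: I = V / Z = 0.01172 + j0.007956 A = 0.01417∠34.2° A.
Step 6 — Complex power: S = V·I* = 0.02528 - j0.6795 VA.
Step 7 — Real power: P = Re(S) = 0.02528 W.
Step 8 — Reactive power: Q = Im(S) = -0.6795 VAR.
Step 9 — Apparent power: |S| = 0.6799 VA.
Step 10 — Power factor: PF = P/|S| = 0.03718 (leading).

(a) P = 0.02528 W  (b) Q = -0.6795 VAR  (c) S = 0.6799 VA  (d) PF = 0.03718 (leading)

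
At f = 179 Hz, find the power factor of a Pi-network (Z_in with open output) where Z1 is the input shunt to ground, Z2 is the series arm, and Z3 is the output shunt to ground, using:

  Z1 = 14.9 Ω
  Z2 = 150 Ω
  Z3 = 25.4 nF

Step 1 — Angular frequency: ω = 2π·f = 2π·179 = 1125 rad/s.
Step 2 — Component impedances:
  Z1: Z = R = 14.9 Ω
  Z2: Z = R = 150 Ω
  Z3: Z = 1/(jωC) = -j/(ω·C) = 0 - j3.501e+04 Ω
Step 3 — With open output, the series arm Z2 and the output shunt Z3 appear in series to ground: Z2 + Z3 = 150 - j3.501e+04 Ω.
Step 4 — Parallel with input shunt Z1: Z_in = Z1 || (Z2 + Z3) = 14.9 - j0.006342 Ω = 14.9∠-0.0° Ω.
Step 5 — Power factor: PF = cos(φ) = Re(Z)/|Z| = 14.9/14.9 = 1.
Step 6 — Type: Im(Z) = -0.006342 ⇒ leading (phase φ = -0.0°).

PF = 1 (leading, φ = -0.0°)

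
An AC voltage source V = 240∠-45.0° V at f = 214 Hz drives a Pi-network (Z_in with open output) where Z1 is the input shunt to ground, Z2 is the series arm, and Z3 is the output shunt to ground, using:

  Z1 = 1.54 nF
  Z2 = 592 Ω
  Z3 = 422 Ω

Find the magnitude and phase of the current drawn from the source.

Step 1 — Angular frequency: ω = 2π·f = 2π·214 = 1345 rad/s.
Step 2 — Component impedances:
  Z1: Z = 1/(jωC) = -j/(ω·C) = 0 - j4.829e+05 Ω
  Z2: Z = R = 592 Ω
  Z3: Z = R = 422 Ω
Step 3 — With open output, the series arm Z2 and the output shunt Z3 appear in series to ground: Z2 + Z3 = 1014 Ω.
Step 4 — Parallel with input shunt Z1: Z_in = Z1 || (Z2 + Z3) = 1014 - j2.129 Ω = 1014∠-0.1° Ω.
Step 5 — Source phasor: V = 240∠-45.0° V = 169.7 - j169.7 V.
Step 6 — Ohm's law: I = V / Z_total = (169.7 - j169.7) / (1014 - j2.129) = 0.1677 - j0.167 A.
Step 7 — Convert to polar: |I| = 0.2367 A, ∠I = -44.9°.

I = 0.2367∠-44.9° A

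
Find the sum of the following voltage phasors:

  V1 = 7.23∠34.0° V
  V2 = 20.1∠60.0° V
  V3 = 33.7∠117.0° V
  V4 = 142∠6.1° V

Step 1 — Convert each phasor to rectangular form:
  V1 = 7.23·(cos(34.0°) + j·sin(34.0°)) = 5.994 + j4.043 V
  V2 = 20.1·(cos(60.0°) + j·sin(60.0°)) = 10.05 + j17.41 V
  V3 = 33.7·(cos(117.0°) + j·sin(117.0°)) = -15.3 + j30.03 V
  V4 = 142·(cos(6.1°) + j·sin(6.1°)) = 141.2 + j15.09 V
Step 2 — Sum components: V_total = 141.9 + j66.57 V.
Step 3 — Convert to polar: |V_total| = 156.8 V, ∠V_total = 25.1°.

V_total = 156.8∠25.1° V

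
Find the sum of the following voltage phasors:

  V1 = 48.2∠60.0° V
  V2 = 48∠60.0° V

Step 1 — Convert each phasor to rectangular form:
  V1 = 48.2·(cos(60.0°) + j·sin(60.0°)) = 24.1 + j41.74 V
  V2 = 48·(cos(60.0°) + j·sin(60.0°)) = 24 + j41.57 V
Step 2 — Sum components: V_total = 48.1 + j83.31 V.
Step 3 — Convert to polar: |V_total| = 96.2 V, ∠V_total = 60.0°.

V_total = 96.2∠60.0° V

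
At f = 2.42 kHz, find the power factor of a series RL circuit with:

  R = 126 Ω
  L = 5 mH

Step 1 — Angular frequency: ω = 2π·f = 2π·2420 = 1.521e+04 rad/s.
Step 2 — Component impedances:
  R: Z = R = 126 Ω
  L: Z = jωL = j·1.521e+04·0.005 = 0 + j76.03 Ω
Step 3 — Series combination: Z_total = R + L = 126 + j76.03 Ω = 147.2∠31.1° Ω.
Step 4 — Power factor: PF = cos(φ) = Re(Z)/|Z| = 126/147.16 = 0.8562.
Step 5 — Type: Im(Z) = 76.03 ⇒ lagging (phase φ = 31.1°).

PF = 0.8562 (lagging, φ = 31.1°)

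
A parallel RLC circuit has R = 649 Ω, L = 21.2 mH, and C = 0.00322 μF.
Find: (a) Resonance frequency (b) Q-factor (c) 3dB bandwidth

Step 1 — Resonance: ω₀ = 1/√(LC) = 1/√(0.0212·3.22e-09) = 1.21e+05 rad/s.
Step 2 — f₀ = ω₀/(2π) = 1.926e+04 Hz.
Step 3 — Parallel Q: Q = R/(ω₀L) = 649/(1.21e+05·0.0212) = 0.2529.
Step 4 — Bandwidth: Δω = ω₀/Q = 4.785e+05 rad/s; BW = Δω/(2π) = 7.616e+04 Hz.

(a) f₀ = 1.926e+04 Hz  (b) Q = 0.2529  (c) BW = 7.616e+04 Hz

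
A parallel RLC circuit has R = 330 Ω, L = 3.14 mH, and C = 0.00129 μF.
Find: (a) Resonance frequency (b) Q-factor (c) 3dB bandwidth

Step 1 — Resonance: ω₀ = 1/√(LC) = 1/√(0.00314·1.29e-09) = 4.969e+05 rad/s.
Step 2 — f₀ = ω₀/(2π) = 7.908e+04 Hz.
Step 3 — Parallel Q: Q = R/(ω₀L) = 330/(4.969e+05·0.00314) = 0.2115.
Step 4 — Bandwidth: Δω = ω₀/Q = 2.349e+06 rad/s; BW = Δω/(2π) = 3.739e+05 Hz.

(a) f₀ = 7.908e+04 Hz  (b) Q = 0.2115  (c) BW = 3.739e+05 Hz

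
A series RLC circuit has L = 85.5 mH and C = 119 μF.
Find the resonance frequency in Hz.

Step 1 — Resonance condition Im(Z)=0 gives ω₀ = 1/√(LC).
Step 2 — ω₀ = 1/√(0.0855·0.000119) = 313.5 rad/s.
Step 3 — f₀ = ω₀/(2π) = 49.9 Hz.

f₀ = 49.9 Hz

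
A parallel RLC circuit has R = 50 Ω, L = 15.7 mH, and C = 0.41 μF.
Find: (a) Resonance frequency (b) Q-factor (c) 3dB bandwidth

Step 1 — Resonance: ω₀ = 1/√(LC) = 1/√(0.0157·4.1e-07) = 1.246e+04 rad/s.
Step 2 — f₀ = ω₀/(2π) = 1984 Hz.
Step 3 — Parallel Q: Q = R/(ω₀L) = 50/(1.246e+04·0.0157) = 0.2555.
Step 4 — Bandwidth: Δω = ω₀/Q = 4.878e+04 rad/s; BW = Δω/(2π) = 7764 Hz.

(a) f₀ = 1984 Hz  (b) Q = 0.2555  (c) BW = 7764 Hz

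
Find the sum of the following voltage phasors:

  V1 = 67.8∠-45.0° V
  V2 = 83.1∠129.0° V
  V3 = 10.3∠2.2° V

Step 1 — Convert each phasor to rectangular form:
  V1 = 67.8·(cos(-45.0°) + j·sin(-45.0°)) = 47.94 - j47.94 V
  V2 = 83.1·(cos(129.0°) + j·sin(129.0°)) = -52.3 + j64.58 V
  V3 = 10.3·(cos(2.2°) + j·sin(2.2°)) = 10.29 + j0.3954 V
Step 2 — Sum components: V_total = 5.938 + j17.03 V.
Step 3 — Convert to polar: |V_total| = 18.04 V, ∠V_total = 70.8°.

V_total = 18.04∠70.8° V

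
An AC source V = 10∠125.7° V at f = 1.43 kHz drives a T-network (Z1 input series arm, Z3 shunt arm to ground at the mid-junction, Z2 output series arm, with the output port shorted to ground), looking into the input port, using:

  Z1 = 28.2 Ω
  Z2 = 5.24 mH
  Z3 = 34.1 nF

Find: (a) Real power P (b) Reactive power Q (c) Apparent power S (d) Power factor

Step 1 — Angular frequency: ω = 2π·f = 2π·1430 = 8985 rad/s.
Step 2 — Component impedances:
  Z1: Z = R = 28.2 Ω
  Z2: Z = jωL = j·8985·0.00524 = 0 + j47.08 Ω
  Z3: Z = 1/(jωC) = -j/(ω·C) = 0 - j3264 Ω
Step 3 — With the output port shorted to ground, the output series arm Z2 runs from the junction to ground; the shunt arm Z3 also runs from the junction to ground. They appear in parallel: Z3 || Z2 = 0 + j47.77 Ω.
Step 4 — Series with input arm Z1: Z_in = Z1 + (Z3 || Z2) = 28.2 + j47.77 Ω = 55.47∠59.4° Ω.
Step 5 — Source phasor: V = 10∠125.7° V = -5.835 + j8.121 V.
Step 6 — Current: I = V / Z = 0.07259 + j0.165 A = 0.1803∠66.3° A.
Step 7 — Complex power: S = V·I* = 0.9164 + j1.552 VA.
Step 8 — Real power: P = Re(S) = 0.9164 W.
Step 9 — Reactive power: Q = Im(S) = 1.552 VAR.
Step 10 — Apparent power: |S| = 1.803 VA.
Step 11 — Power factor: PF = P/|S| = 0.5084 (lagging).

(a) P = 0.9164 W  (b) Q = 1.552 VAR  (c) S = 1.803 VA  (d) PF = 0.5084 (lagging)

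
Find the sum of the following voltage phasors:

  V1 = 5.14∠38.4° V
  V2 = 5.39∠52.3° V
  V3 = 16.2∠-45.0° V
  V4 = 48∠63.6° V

Step 1 — Convert each phasor to rectangular form:
  V1 = 5.14·(cos(38.4°) + j·sin(38.4°)) = 4.028 + j3.193 V
  V2 = 5.39·(cos(52.3°) + j·sin(52.3°)) = 3.296 + j4.265 V
  V3 = 16.2·(cos(-45.0°) + j·sin(-45.0°)) = 11.46 - j11.46 V
  V4 = 48·(cos(63.6°) + j·sin(63.6°)) = 21.34 + j42.99 V
Step 2 — Sum components: V_total = 40.12 + j39 V.
Step 3 — Convert to polar: |V_total| = 55.95 V, ∠V_total = 44.2°.

V_total = 55.95∠44.2° V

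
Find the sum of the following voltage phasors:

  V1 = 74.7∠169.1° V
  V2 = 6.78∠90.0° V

Step 1 — Convert each phasor to rectangular form:
  V1 = 74.7·(cos(169.1°) + j·sin(169.1°)) = -73.35 + j14.13 V
  V2 = 6.78·(cos(90.0°) + j·sin(90.0°)) = 0 + j6.78 V
Step 2 — Sum components: V_total = -73.35 + j20.91 V.
Step 3 — Convert to polar: |V_total| = 76.27 V, ∠V_total = 164.1°.

V_total = 76.27∠164.1° V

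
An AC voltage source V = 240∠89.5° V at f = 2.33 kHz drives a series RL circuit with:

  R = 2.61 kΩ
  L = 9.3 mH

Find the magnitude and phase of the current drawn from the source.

Step 1 — Angular frequency: ω = 2π·f = 2π·2330 = 1.464e+04 rad/s.
Step 2 — Component impedances:
  R: Z = R = 2610 Ω
  L: Z = jωL = j·1.464e+04·0.0093 = 0 + j136.2 Ω
Step 3 — Series combination: Z_total = R + L = 2610 + j136.2 Ω = 2614∠3.0° Ω.
Step 4 — Source phasor: V = 240∠89.5° V = 2.094 + j240 V.
Step 5 — Ohm's law: I = V / Z_total = (2.094 + j240) / (2610 + j136.2) = 0.005584 + j0.09166 A.
Step 6 — Convert to polar: |I| = 0.09183 A, ∠I = 86.5°.

I = 0.09183∠86.5° A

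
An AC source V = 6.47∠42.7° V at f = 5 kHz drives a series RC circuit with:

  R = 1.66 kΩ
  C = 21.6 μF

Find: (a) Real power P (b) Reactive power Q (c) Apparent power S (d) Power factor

Step 1 — Angular frequency: ω = 2π·f = 2π·5000 = 3.142e+04 rad/s.
Step 2 — Component impedances:
  R: Z = R = 1660 Ω
  C: Z = 1/(jωC) = -j/(ω·C) = 0 - j1.474 Ω
Step 3 — Series combination: Z_total = R + C = 1660 - j1.474 Ω = 1660∠-0.1° Ω.
Step 4 — Source phasor: V = 6.47∠42.7° V = 4.755 + j4.388 V.
Step 5 — Current: I = V / Z = 0.002862 + j0.002646 A = 0.003898∠42.8° A.
Step 6 — Complex power: S = V·I* = 0.02522 - j2.239e-05 VA.
Step 7 — Real power: P = Re(S) = 0.02522 W.
Step 8 — Reactive power: Q = Im(S) = -2.239e-05 VAR.
Step 9 — Apparent power: |S| = 0.02522 VA.
Step 10 — Power factor: PF = P/|S| = 1 (leading).

(a) P = 0.02522 W  (b) Q = -2.239e-05 VAR  (c) S = 0.02522 VA  (d) PF = 1 (leading)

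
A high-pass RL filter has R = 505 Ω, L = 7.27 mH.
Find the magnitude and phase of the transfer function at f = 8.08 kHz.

Step 1 — Angular frequency: ω = 2π·8080 = 5.077e+04 rad/s.
Step 2 — Transfer function: H(jω) = jωL/(R + jωL).
Step 3 — Numerator jωL = j·369.1; denominator R + jωL = 505 + j369.1.
Step 4 — H = 0.3482 + j0.4764.
Step 5 — Magnitude: |H| = 0.5901 (-4.6 dB); phase: φ = 53.8°.

|H| = 0.5901 (-4.6 dB), φ = 53.8°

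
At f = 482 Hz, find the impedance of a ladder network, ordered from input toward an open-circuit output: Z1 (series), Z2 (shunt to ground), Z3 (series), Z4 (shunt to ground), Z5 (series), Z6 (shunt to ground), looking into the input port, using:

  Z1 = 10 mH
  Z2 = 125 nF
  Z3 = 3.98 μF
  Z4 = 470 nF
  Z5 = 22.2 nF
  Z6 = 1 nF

Step 1 — Angular frequency: ω = 2π·f = 2π·482 = 3028 rad/s.
Step 2 — Component impedances:
  Z1: Z = jωL = j·3028·0.01 = 0 + j30.28 Ω
  Z2: Z = 1/(jωC) = -j/(ω·C) = 0 - j2642 Ω
  Z3: Z = 1/(jωC) = -j/(ω·C) = 0 - j82.96 Ω
  Z4: Z = 1/(jωC) = -j/(ω·C) = 0 - j702.5 Ω
  Z5: Z = 1/(jωC) = -j/(ω·C) = 0 - j1.487e+04 Ω
  Z6: Z = 1/(jωC) = -j/(ω·C) = 0 - j3.302e+05 Ω
Step 3 — Ladder network (open output): work backward from the far end, alternating series and parallel combinations. Z_in = 0 - j574.3 Ω = 574.3∠-90.0° Ω.

Z = 0 - j574.3 Ω = 574.3∠-90.0° Ω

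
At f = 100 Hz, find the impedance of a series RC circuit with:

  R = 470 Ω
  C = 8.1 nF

Step 1 — Angular frequency: ω = 2π·f = 2π·100 = 628.3 rad/s.
Step 2 — Component impedances:
  R: Z = R = 470 Ω
  C: Z = 1/(jωC) = -j/(ω·C) = 0 - j1.965e+05 Ω
Step 3 — Series combination: Z_total = R + C = 470 - j1.965e+05 Ω = 1.965e+05∠-89.9° Ω.

Z = 470 - j1.965e+05 Ω = 1.965e+05∠-89.9° Ω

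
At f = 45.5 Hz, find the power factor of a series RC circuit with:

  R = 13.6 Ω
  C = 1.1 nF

Step 1 — Angular frequency: ω = 2π·f = 2π·45.5 = 285.9 rad/s.
Step 2 — Component impedances:
  R: Z = R = 13.6 Ω
  C: Z = 1/(jωC) = -j/(ω·C) = 0 - j3.18e+06 Ω
Step 3 — Series combination: Z_total = R + C = 13.6 - j3.18e+06 Ω = 3.18e+06∠-90.0° Ω.
Step 4 — Power factor: PF = cos(φ) = Re(Z)/|Z| = 13.6/3.18e+06 = 4.277e-06.
Step 5 — Type: Im(Z) = -3.18e+06 ⇒ leading (phase φ = -90.0°).

PF = 4.277e-06 (leading, φ = -90.0°)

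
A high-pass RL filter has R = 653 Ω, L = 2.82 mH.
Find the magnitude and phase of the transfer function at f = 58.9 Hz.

Step 1 — Angular frequency: ω = 2π·58.9 = 370.1 rad/s.
Step 2 — Transfer function: H(jω) = jωL/(R + jωL).
Step 3 — Numerator jωL = j·1.044; denominator R + jωL = 653 + j1.044.
Step 4 — H = 2.554e-06 + j0.001598.
Step 5 — Magnitude: |H| = 0.001598 (-55.9 dB); phase: φ = 89.9°.

|H| = 0.001598 (-55.9 dB), φ = 89.9°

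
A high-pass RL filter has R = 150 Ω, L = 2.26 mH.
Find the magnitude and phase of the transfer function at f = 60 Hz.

Step 1 — Angular frequency: ω = 2π·60 = 377 rad/s.
Step 2 — Transfer function: H(jω) = jωL/(R + jωL).
Step 3 — Numerator jωL = j·0.852; denominator R + jωL = 150 + j0.852.
Step 4 — H = 3.226e-05 + j0.00568.
Step 5 — Magnitude: |H| = 0.00568 (-44.9 dB); phase: φ = 89.7°.

|H| = 0.00568 (-44.9 dB), φ = 89.7°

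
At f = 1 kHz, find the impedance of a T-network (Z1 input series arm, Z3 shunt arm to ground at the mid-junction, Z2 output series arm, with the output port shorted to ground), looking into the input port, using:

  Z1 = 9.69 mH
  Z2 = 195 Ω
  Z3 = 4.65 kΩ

Step 1 — Angular frequency: ω = 2π·f = 2π·1000 = 6283 rad/s.
Step 2 — Component impedances:
  Z1: Z = jωL = j·6283·0.00969 = 0 + j60.88 Ω
  Z2: Z = R = 195 Ω
  Z3: Z = R = 4650 Ω
Step 3 — With the output port shorted to ground, the output series arm Z2 runs from the junction to ground; the shunt arm Z3 also runs from the junction to ground. They appear in parallel: Z3 || Z2 = 187.2 Ω.
Step 4 — Series with input arm Z1: Z_in = Z1 + (Z3 || Z2) = 187.2 + j60.88 Ω = 196.8∠18.0° Ω.

Z = 187.2 + j60.88 Ω = 196.8∠18.0° Ω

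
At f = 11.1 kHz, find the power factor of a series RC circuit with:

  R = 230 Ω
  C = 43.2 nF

Step 1 — Angular frequency: ω = 2π·f = 2π·1.11e+04 = 6.974e+04 rad/s.
Step 2 — Component impedances:
  R: Z = R = 230 Ω
  C: Z = 1/(jωC) = -j/(ω·C) = 0 - j331.9 Ω
Step 3 — Series combination: Z_total = R + C = 230 - j331.9 Ω = 403.8∠-55.3° Ω.
Step 4 — Power factor: PF = cos(φ) = Re(Z)/|Z| = 230/403.8 = 0.5696.
Step 5 — Type: Im(Z) = -331.9 ⇒ leading (phase φ = -55.3°).

PF = 0.5696 (leading, φ = -55.3°)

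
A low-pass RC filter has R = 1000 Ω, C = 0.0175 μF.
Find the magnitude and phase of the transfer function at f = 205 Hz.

Step 1 — Angular frequency: ω = 2π·205 = 1288 rad/s.
Step 2 — Transfer function: H(jω) = 1/(1 + jωRC).
Step 3 — Denominator: 1 + jωRC = 1 + j·1288·1000·1.75e-08 = 1 + j0.02254.
Step 4 — H = 0.9995 - j0.02253.
Step 5 — Magnitude: |H| = 0.9997 (-0.0 dB); phase: φ = -1.3°.

|H| = 0.9997 (-0.0 dB), φ = -1.3°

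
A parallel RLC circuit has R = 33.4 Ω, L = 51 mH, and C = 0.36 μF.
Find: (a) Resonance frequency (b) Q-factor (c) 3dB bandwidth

Step 1 — Resonance: ω₀ = 1/√(LC) = 1/√(0.051·3.6e-07) = 7380 rad/s.
Step 2 — f₀ = ω₀/(2π) = 1175 Hz.
Step 3 — Parallel Q: Q = R/(ω₀L) = 33.4/(7380·0.051) = 0.08874.
Step 4 — Bandwidth: Δω = ω₀/Q = 8.317e+04 rad/s; BW = Δω/(2π) = 1.324e+04 Hz.

(a) f₀ = 1175 Hz  (b) Q = 0.08874  (c) BW = 1.324e+04 Hz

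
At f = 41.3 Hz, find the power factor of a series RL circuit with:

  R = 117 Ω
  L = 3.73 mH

Step 1 — Angular frequency: ω = 2π·f = 2π·41.3 = 259.5 rad/s.
Step 2 — Component impedances:
  R: Z = R = 117 Ω
  L: Z = jωL = j·259.5·0.00373 = 0 + j0.9679 Ω
Step 3 — Series combination: Z_total = R + L = 117 + j0.9679 Ω = 117∠0.5° Ω.
Step 4 — Power factor: PF = cos(φ) = Re(Z)/|Z| = 117/117 = 1.
Step 5 — Type: Im(Z) = 0.9679 ⇒ lagging (phase φ = 0.5°).

PF = 1 (lagging, φ = 0.5°)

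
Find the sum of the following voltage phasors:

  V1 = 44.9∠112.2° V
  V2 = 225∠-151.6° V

Step 1 — Convert each phasor to rectangular form:
  V1 = 44.9·(cos(112.2°) + j·sin(112.2°)) = -16.97 + j41.57 V
  V2 = 225·(cos(-151.6°) + j·sin(-151.6°)) = -197.9 - j107 V
Step 2 — Sum components: V_total = -214.9 - j65.44 V.
Step 3 — Convert to polar: |V_total| = 224.6 V, ∠V_total = -163.1°.

V_total = 224.6∠-163.1° V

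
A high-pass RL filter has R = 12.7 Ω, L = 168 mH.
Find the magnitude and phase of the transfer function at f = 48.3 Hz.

Step 1 — Angular frequency: ω = 2π·48.3 = 303.5 rad/s.
Step 2 — Transfer function: H(jω) = jωL/(R + jωL).
Step 3 — Numerator jωL = j·50.98; denominator R + jωL = 12.7 + j50.98.
Step 4 — H = 0.9416 + j0.2345.
Step 5 — Magnitude: |H| = 0.9703 (-0.3 dB); phase: φ = 14.0°.

|H| = 0.9703 (-0.3 dB), φ = 14.0°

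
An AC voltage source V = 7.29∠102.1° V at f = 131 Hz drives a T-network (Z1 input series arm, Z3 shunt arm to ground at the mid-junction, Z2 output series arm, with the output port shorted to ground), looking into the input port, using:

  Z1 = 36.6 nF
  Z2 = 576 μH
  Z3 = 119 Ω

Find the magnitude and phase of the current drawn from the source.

Step 1 — Angular frequency: ω = 2π·f = 2π·131 = 823.1 rad/s.
Step 2 — Component impedances:
  Z1: Z = 1/(jωC) = -j/(ω·C) = 0 - j3.319e+04 Ω
  Z2: Z = jωL = j·823.1·0.000576 = 0 + j0.4741 Ω
  Z3: Z = R = 119 Ω
Step 3 — With the output port shorted to ground, the output series arm Z2 runs from the junction to ground; the shunt arm Z3 also runs from the junction to ground. They appear in parallel: Z3 || Z2 = 0.001889 + j0.4741 Ω.
Step 4 — Series with input arm Z1: Z_in = Z1 + (Z3 || Z2) = 0.001889 - j3.319e+04 Ω = 3.319e+04∠-90.0° Ω.
Step 5 — Source phasor: V = 7.29∠102.1° V = -1.528 + j7.128 V.
Step 6 — Ohm's law: I = V / Z_total = (-1.528 + j7.128) / (0.001889 - j3.319e+04) = -0.0002147 - j4.604e-05 A.
Step 7 — Convert to polar: |I| = 0.0002196 A, ∠I = -167.9°.

I = 0.0002196∠-167.9° A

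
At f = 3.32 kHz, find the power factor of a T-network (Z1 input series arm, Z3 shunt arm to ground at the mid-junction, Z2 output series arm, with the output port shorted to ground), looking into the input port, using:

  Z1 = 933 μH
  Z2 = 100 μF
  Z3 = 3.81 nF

Step 1 — Angular frequency: ω = 2π·f = 2π·3320 = 2.086e+04 rad/s.
Step 2 — Component impedances:
  Z1: Z = jωL = j·2.086e+04·0.000933 = 0 + j19.46 Ω
  Z2: Z = 1/(jωC) = -j/(ω·C) = 0 - j0.4794 Ω
  Z3: Z = 1/(jωC) = -j/(ω·C) = 0 - j1.258e+04 Ω
Step 3 — With the output port shorted to ground, the output series arm Z2 runs from the junction to ground; the shunt arm Z3 also runs from the junction to ground. They appear in parallel: Z3 || Z2 = 0 - j0.4794 Ω.
Step 4 — Series with input arm Z1: Z_in = Z1 + (Z3 || Z2) = 0 + j18.98 Ω = 18.98∠90.0° Ω.
Step 5 — Power factor: PF = cos(φ) = Re(Z)/|Z| = 0/18.98 = 0.
Step 6 — Type: Im(Z) = 18.98 ⇒ lagging (phase φ = 90.0°).

PF = 0 (lagging, φ = 90.0°)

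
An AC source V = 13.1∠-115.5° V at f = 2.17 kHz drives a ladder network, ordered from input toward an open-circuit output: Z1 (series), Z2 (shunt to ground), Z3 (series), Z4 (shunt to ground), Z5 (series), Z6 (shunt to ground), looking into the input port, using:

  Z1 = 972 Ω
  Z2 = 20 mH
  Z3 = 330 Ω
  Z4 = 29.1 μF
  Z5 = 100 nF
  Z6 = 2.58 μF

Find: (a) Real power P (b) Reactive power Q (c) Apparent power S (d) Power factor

Step 1 — Angular frequency: ω = 2π·f = 2π·2170 = 1.363e+04 rad/s.
Step 2 — Component impedances:
  Z1: Z = R = 972 Ω
  Z2: Z = jωL = j·1.363e+04·0.02 = 0 + j272.7 Ω
  Z3: Z = R = 330 Ω
  Z4: Z = 1/(jωC) = -j/(ω·C) = 0 - j2.52 Ω
  Z5: Z = 1/(jωC) = -j/(ω·C) = 0 - j733.4 Ω
  Z6: Z = 1/(jωC) = -j/(ω·C) = 0 - j28.43 Ω
Step 3 — Ladder network (open output): work backward from the far end, alternating series and parallel combinations. Z_in = 1107 + j162.2 Ω = 1119∠8.3° Ω.
Step 4 — Source phasor: V = 13.1∠-115.5° V = -5.64 - j11.82 V.
Step 5 — Current: I = V / Z = -0.006521 - j0.009726 A = 0.01171∠-123.8° A.
Step 6 — Complex power: S = V·I* = 0.1518 + j0.02225 VA.
Step 7 — Real power: P = Re(S) = 0.1518 W.
Step 8 — Reactive power: Q = Im(S) = 0.02225 VAR.
Step 9 — Apparent power: |S| = 0.1534 VA.
Step 10 — Power factor: PF = P/|S| = 0.9894 (lagging).

(a) P = 0.1518 W  (b) Q = 0.02225 VAR  (c) S = 0.1534 VA  (d) PF = 0.9894 (lagging)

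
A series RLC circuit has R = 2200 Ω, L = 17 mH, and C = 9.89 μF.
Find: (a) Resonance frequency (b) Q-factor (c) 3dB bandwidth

Step 1 — Resonance: ω₀ = 1/√(LC) = 1/√(0.017·9.89e-06) = 2439 rad/s.
Step 2 — f₀ = ω₀/(2π) = 388.1 Hz.
Step 3 — Series Q: Q = ω₀L/R = 2439·0.017/2200 = 0.01885.
Step 4 — Bandwidth: Δω = ω₀/Q = 1.294e+05 rad/s; BW = Δω/(2π) = 2.06e+04 Hz.

(a) f₀ = 388.1 Hz  (b) Q = 0.01885  (c) BW = 2.06e+04 Hz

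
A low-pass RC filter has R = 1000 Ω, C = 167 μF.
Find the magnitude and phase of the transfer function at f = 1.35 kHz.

Step 1 — Angular frequency: ω = 2π·1350 = 8482 rad/s.
Step 2 — Transfer function: H(jω) = 1/(1 + jωRC).
Step 3 — Denominator: 1 + jωRC = 1 + j·8482·1000·0.000167 = 1 + j1417.
Step 4 — H = 4.984e-07 - j0.0007059.
Step 5 — Magnitude: |H| = 0.0007059 (-63.0 dB); phase: φ = -90.0°.

|H| = 0.0007059 (-63.0 dB), φ = -90.0°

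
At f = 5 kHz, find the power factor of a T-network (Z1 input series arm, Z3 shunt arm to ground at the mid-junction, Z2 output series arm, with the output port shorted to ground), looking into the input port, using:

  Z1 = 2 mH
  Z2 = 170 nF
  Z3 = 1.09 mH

Step 1 — Angular frequency: ω = 2π·f = 2π·5000 = 3.142e+04 rad/s.
Step 2 — Component impedances:
  Z1: Z = jωL = j·3.142e+04·0.002 = 0 + j62.83 Ω
  Z2: Z = 1/(jωC) = -j/(ω·C) = 0 - j187.2 Ω
  Z3: Z = jωL = j·3.142e+04·0.00109 = 0 + j34.24 Ω
Step 3 — With the output port shorted to ground, the output series arm Z2 runs from the junction to ground; the shunt arm Z3 also runs from the junction to ground. They appear in parallel: Z3 || Z2 = 0 + j41.91 Ω.
Step 4 — Series with input arm Z1: Z_in = Z1 + (Z3 || Z2) = 0 + j104.7 Ω = 104.7∠90.0° Ω.
Step 5 — Power factor: PF = cos(φ) = Re(Z)/|Z| = 0/104.7 = 0.
Step 6 — Type: Im(Z) = 104.7 ⇒ lagging (phase φ = 90.0°).

PF = 0 (lagging, φ = 90.0°)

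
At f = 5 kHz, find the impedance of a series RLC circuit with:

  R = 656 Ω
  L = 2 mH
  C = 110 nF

Step 1 — Angular frequency: ω = 2π·f = 2π·5000 = 3.142e+04 rad/s.
Step 2 — Component impedances:
  R: Z = R = 656 Ω
  L: Z = jωL = j·3.142e+04·0.002 = 0 + j62.83 Ω
  C: Z = 1/(jωC) = -j/(ω·C) = 0 - j289.4 Ω
Step 3 — Series combination: Z_total = R + L + C = 656 - j226.5 Ω = 694∠-19.1° Ω.

Z = 656 - j226.5 Ω = 694∠-19.1° Ω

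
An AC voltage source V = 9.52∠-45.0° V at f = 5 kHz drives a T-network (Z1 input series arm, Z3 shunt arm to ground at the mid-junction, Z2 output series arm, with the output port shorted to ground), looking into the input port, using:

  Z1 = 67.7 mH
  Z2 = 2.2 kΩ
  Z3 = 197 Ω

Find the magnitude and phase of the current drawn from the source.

Step 1 — Angular frequency: ω = 2π·f = 2π·5000 = 3.142e+04 rad/s.
Step 2 — Component impedances:
  Z1: Z = jωL = j·3.142e+04·0.0677 = 0 + j2127 Ω
  Z2: Z = R = 2200 Ω
  Z3: Z = R = 197 Ω
Step 3 — With the output port shorted to ground, the output series arm Z2 runs from the junction to ground; the shunt arm Z3 also runs from the junction to ground. They appear in parallel: Z3 || Z2 = 180.8 Ω.
Step 4 — Series with input arm Z1: Z_in = Z1 + (Z3 || Z2) = 180.8 + j2127 Ω = 2135∠85.1° Ω.
Step 5 — Source phasor: V = 9.52∠-45.0° V = 6.732 - j6.732 V.
Step 6 — Ohm's law: I = V / Z_total = (6.732 - j6.732) / (180.8 + j2127) = -0.002875 - j0.00341 A.
Step 7 — Convert to polar: |I| = 0.00446 A, ∠I = -130.1°.

I = 0.00446∠-130.1° A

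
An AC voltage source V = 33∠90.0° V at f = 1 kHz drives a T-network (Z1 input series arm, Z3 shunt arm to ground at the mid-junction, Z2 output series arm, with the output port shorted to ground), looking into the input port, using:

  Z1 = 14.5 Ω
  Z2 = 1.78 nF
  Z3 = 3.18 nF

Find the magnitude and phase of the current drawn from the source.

Step 1 — Angular frequency: ω = 2π·f = 2π·1000 = 6283 rad/s.
Step 2 — Component impedances:
  Z1: Z = R = 14.5 Ω
  Z2: Z = 1/(jωC) = -j/(ω·C) = 0 - j8.941e+04 Ω
  Z3: Z = 1/(jωC) = -j/(ω·C) = 0 - j5.005e+04 Ω
Step 3 — With the output port shorted to ground, the output series arm Z2 runs from the junction to ground; the shunt arm Z3 also runs from the junction to ground. They appear in parallel: Z3 || Z2 = 0 - j3.209e+04 Ω.
Step 4 — Series with input arm Z1: Z_in = Z1 + (Z3 || Z2) = 14.5 - j3.209e+04 Ω = 3.209e+04∠-90.0° Ω.
Step 5 — Source phasor: V = 33∠90.0° V = 0 + j33 V.
Step 6 — Ohm's law: I = V / Z_total = (0 + j33) / (14.5 - j3.209e+04) = -0.001028 + j4.647e-07 A.
Step 7 — Convert to polar: |I| = 0.001028 A, ∠I = 180.0°.

I = 0.001028∠180.0° A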